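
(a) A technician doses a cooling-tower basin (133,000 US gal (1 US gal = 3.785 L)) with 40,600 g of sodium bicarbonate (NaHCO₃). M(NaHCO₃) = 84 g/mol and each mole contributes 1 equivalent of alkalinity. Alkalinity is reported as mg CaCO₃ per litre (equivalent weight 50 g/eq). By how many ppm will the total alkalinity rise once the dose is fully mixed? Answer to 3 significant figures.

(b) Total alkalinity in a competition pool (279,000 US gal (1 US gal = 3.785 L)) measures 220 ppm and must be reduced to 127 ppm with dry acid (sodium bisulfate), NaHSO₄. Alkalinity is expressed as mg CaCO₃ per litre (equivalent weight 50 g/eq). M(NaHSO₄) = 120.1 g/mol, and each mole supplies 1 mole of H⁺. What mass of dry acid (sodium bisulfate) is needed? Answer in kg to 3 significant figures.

(a) Volume: 133,000 US gal × 3.785 L/gal = 503,405 L.
(a) Moles of NaHCO₃: 40,600 g ÷ 84 g/mol = 483.3 mol → 483.3 eq of alkalinity.
(a) As CaCO₃: 483.3 eq × 50 g/eq = 24,170 g.
(a) Rise: 24,170 g / 503,405 L × 1000 = 48.01 mg/L.

(b) Volume: 279,000 US gal × 3.785 L/gal = 1,056,015 L.
(b) Alkalinity to neutralize: (220 − 127) = 93 mg/L as CaCO₃ × 1,056,015 L = 98,210 g as CaCO₃.
(b) Equivalents of H⁺ required: 98,210 ÷ 50 g/eq = 1964 eq = 1964 mol NaHSO₄.
(b) Mass of NaHSO₄: 1964 × 120.1 = 235,900 g.

(a) 48.0 ppm; (b) 236 kg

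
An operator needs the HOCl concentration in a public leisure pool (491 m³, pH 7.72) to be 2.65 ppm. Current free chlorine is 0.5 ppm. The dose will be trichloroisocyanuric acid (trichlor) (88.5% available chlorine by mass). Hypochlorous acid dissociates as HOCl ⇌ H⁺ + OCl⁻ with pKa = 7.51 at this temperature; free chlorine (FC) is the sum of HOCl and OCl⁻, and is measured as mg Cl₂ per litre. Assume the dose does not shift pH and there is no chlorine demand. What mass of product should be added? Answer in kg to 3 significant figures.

3.58 kg

Volume: 491 m³ = 491,000 L.
[OCl⁻]/[HOCl] = 10^(pH − pKa) = 10^(7.72 − 7.51) = 1.622; fraction as HOCl = 1/(1 + 1.622) = 0.3814.
Free chlorine required for 2.65 ppm HOCl: 2.65 / 0.3814 = 6.948 ppm.
FC to add: 6.948 − 0.5 = 6.448 mg/L as Cl₂.
Cl₂ equivalent: 6.448 mg/L × 491,000 L = 3166 g.
Product at 88.5% available Cl: 3166 / 0.885 = 3577 g.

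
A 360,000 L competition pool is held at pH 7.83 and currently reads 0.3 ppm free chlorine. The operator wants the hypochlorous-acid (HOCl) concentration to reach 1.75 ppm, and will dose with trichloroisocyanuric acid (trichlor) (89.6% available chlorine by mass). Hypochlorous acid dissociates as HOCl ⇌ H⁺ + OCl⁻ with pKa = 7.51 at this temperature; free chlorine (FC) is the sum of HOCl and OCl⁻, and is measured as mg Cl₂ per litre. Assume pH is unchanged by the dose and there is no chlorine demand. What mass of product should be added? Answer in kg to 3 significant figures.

[OCl⁻]/[HOCl] = 10^(pH − pKa) = 10^(7.83 − 7.51) = 2.089; fraction as HOCl = 1/(1 + 2.089) = 0.3237.
Free chlorine required for 1.75 ppm HOCl: 1.75 / 0.3237 = 5.406 ppm.
FC to add: 5.406 − 0.3 = 5.106 mg/L as Cl₂.
Cl₂ equivalent: 5.106 mg/L × 360,000 L = 1838 g.
Product at 89.6% available Cl: 1838 / 0.896 = 2052 g.

2.05 kg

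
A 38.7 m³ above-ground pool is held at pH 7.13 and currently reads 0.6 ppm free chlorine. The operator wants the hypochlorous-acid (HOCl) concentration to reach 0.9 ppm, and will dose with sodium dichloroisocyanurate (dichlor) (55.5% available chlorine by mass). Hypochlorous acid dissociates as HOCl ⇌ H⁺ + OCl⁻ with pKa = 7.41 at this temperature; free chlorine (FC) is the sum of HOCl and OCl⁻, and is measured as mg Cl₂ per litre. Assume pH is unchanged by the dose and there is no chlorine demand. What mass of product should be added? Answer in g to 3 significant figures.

Volume: 38.7 m³ = 38,700 L.
[OCl⁻]/[HOCl] = 10^(pH − pKa) = 10^(7.13 − 7.41) = 0.5248; fraction as HOCl = 1/(1 + 0.5248) = 0.6558.
Free chlorine required for 0.9 ppm HOCl: 0.9 / 0.6558 = 1.372 ppm.
FC to add: 1.372 − 0.6 = 0.7723 mg/L as Cl₂.
Cl₂ equivalent: 0.7723 mg/L × 38,700 L = 29.89 g.
Product at 55.5% available Cl: 29.89 / 0.555 = 53.85 g.

53.9 g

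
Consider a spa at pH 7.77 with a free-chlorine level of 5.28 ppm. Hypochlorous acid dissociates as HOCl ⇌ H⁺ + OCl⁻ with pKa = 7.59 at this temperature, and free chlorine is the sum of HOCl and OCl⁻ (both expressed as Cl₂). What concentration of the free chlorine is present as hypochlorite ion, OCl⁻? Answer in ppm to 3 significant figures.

3.18 ppm

[OCl⁻]/[HOCl] = 10^(pH − pKa) = 10^(7.77 − 7.59) = 10^0.18 = 1.514.
Fraction as HOCl = 1 / (1 + 1.514) = 0.3978.
OCl⁻ = (1 − 0.3978) × 5.28 ppm = 3.179 ppm.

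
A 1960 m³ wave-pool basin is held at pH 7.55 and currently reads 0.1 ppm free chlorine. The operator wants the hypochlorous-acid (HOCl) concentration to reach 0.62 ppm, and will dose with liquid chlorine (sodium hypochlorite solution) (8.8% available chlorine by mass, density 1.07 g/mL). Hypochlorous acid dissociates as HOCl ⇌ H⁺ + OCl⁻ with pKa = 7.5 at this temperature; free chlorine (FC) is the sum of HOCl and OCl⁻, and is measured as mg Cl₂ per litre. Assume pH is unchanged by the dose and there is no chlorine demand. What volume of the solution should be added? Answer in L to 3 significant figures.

Volume: 1960 m³ = 1,960,000 L.
[OCl⁻]/[HOCl] = 10^(pH − pKa) = 10^(7.55 − 7.5) = 1.122; fraction as HOCl = 1/(1 + 1.122) = 0.4712.
Free chlorine required for 0.62 ppm HOCl: 0.62 / 0.4712 = 1.316 ppm.
FC to add: 1.316 − 0.1 = 1.216 mg/L as Cl₂.
Cl₂ equivalent: 1.216 mg/L × 1,960,000 L = 2383 g.
Product at 8.8% available Cl: 2383 / 0.088 = 27,080 g.
Volume: 27,080 g ÷ 1.07 g/mL = 25,300 mL.

25.3 L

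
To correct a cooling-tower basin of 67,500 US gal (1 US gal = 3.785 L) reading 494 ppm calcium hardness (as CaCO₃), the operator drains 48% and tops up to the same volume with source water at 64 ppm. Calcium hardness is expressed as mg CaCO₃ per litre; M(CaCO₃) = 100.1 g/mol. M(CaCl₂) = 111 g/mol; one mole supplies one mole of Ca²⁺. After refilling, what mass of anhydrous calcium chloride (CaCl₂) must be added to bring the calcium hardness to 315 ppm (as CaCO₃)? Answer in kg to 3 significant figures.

7.76 kg

Volume: 67,500 US gal × 3.785 L/gal = 255,488 L.
After draining 48% and refilling: 494 × 0.52 + 64 × 0.48 = 287.6 ppm.
Deficit to target: 315 − 287.6 = 27.4 mg/L.
As CaCO₃: 27.4 mg/L × 255,488 L = 7000 g; ÷ 100.1 = 69.93 mol Ca²⁺.
Mass: 69.93 × 111 = 7763 g.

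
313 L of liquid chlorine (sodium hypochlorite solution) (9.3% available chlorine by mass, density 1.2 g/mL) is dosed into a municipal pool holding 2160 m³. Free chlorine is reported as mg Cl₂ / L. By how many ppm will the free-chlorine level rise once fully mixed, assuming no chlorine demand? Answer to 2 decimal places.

Volume: 2160 m³ = 2,160,000 L.
Mass of solution: 313 L × 1000 mL/L × 1.2 g/mL = 375,600 g.
Available chlorine delivered: 375,600 g × 0.093 = 34,930 g as Cl₂.
Concentration rise: 34,930 g / 2,160,000 L = 16.17 mg/L = 16.17 ppm.

16.17 ppm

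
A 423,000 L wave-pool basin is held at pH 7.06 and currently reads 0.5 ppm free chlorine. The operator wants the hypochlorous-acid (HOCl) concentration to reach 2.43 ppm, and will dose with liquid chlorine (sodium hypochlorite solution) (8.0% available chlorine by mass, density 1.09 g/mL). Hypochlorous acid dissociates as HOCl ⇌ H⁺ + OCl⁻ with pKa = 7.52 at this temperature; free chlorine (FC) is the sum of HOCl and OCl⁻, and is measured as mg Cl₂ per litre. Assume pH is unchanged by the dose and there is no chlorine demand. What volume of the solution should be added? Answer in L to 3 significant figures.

13.4 L

[OCl⁻]/[HOCl] = 10^(pH − pKa) = 10^(7.06 − 7.52) = 0.3467; fraction as HOCl = 1/(1 + 0.3467) = 0.7425.
Free chlorine required for 2.43 ppm HOCl: 2.43 / 0.7425 = 3.273 ppm.
FC to add: 3.273 − 0.5 = 2.773 mg/L as Cl₂.
Cl₂ equivalent: 2.773 mg/L × 423,000 L = 1173 g.
Product at 8.0% available Cl: 1173 / 0.08 = 14,660 g.
Volume: 14,660 g ÷ 1.09 g/mL = 13,450 mL.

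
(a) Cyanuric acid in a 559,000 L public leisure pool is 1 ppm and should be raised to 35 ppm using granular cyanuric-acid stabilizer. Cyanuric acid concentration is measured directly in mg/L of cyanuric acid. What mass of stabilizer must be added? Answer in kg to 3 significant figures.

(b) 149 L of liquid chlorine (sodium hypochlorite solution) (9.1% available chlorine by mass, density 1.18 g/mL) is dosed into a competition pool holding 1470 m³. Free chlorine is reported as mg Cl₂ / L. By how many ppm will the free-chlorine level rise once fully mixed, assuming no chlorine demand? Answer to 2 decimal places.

(a) 19.0 kg; (b) 10.88 ppm

(a) CYA to add: (35 − 1) = 34 mg/L × 559,000 L = 19,010 g cyanuric acid.

(b) Volume: 1470 m³ = 1,470,000 L.
(b) Mass of solution: 149 L × 1000 mL/L × 1.18 g/mL = 175,800 g.
(b) Available chlorine delivered: 175,800 g × 0.091 = 16,000 g as Cl₂.
(b) Concentration rise: 16,000 g / 1,470,000 L = 10.88 mg/L = 10.88 ppm.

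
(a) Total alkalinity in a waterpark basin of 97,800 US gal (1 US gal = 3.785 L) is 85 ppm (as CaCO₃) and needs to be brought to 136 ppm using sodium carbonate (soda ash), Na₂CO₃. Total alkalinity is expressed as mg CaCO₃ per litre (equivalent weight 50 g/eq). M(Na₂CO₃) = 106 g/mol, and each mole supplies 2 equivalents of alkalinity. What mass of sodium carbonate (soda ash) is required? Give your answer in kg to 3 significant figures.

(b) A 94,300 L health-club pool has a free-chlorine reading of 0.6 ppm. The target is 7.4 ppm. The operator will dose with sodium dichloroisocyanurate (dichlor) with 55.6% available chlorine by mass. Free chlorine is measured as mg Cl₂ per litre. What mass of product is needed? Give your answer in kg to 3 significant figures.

(a) 20.0 kg; (b) 1.15 kg

(a) Volume: 97,800 US gal × 3.785 L/gal = 370,173 L.
(a) Alkalinity to add: (136 − 85) = 51 mg/L as CaCO₃ × 370,173 L = 18,880 g as CaCO₃.
(a) Equivalents: 18,880 g ÷ 50 g/eq = 377.6 eq.
(a) Each mole of Na₂CO₃ supplies 2 eq, so 377.6 / 2 = 188.8 mol.
(a) Mass: 188.8 mol × 106 g/mol = 20,010 g.

(b) Chlorine deficit: 7.4 − 0.6 = 6.8 ppm = 6.8 mg/L as Cl₂.
(b) Cl₂ equivalent needed: 6.8 mg/L × 94,300 L = 641,200 mg = 641.2 g.
(b) Product at 55.6% available chlorine: 641.2 / 0.556 = 1153 g.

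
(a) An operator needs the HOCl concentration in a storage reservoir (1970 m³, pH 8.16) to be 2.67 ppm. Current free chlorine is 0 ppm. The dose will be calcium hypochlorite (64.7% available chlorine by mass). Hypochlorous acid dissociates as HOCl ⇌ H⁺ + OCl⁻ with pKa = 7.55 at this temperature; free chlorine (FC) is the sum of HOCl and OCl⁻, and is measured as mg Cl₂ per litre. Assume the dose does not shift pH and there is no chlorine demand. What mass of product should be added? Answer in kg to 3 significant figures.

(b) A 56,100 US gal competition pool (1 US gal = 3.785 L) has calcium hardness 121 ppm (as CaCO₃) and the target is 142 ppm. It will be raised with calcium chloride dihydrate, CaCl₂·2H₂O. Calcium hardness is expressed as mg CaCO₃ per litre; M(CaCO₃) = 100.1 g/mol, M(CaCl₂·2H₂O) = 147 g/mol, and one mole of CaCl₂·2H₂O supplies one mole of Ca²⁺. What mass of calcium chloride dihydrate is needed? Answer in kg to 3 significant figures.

(a) 41.2 kg; (b) 6.55 kg

(a) Volume: 1970 m³ = 1,970,000 L.
(a) [OCl⁻]/[HOCl] = 10^(pH − pKa) = 10^(8.16 − 7.55) = 4.074; fraction as HOCl = 1/(1 + 4.074) = 0.1971.
(a) Free chlorine required for 2.67 ppm HOCl: 2.67 / 0.1971 = 13.55 ppm.
(a) FC to add: 13.55 − 0 = 13.55 mg/L as Cl₂.
(a) Cl₂ equivalent: 13.55 mg/L × 1,970,000 L = 26,690 g.
(a) Product at 64.7% available Cl: 26,690 / 0.647 = 41,250 g.

(b) Volume: 56,100 US gal × 3.785 L/gal = 212,338 L.
(b) Hardness to add: (142 − 121) = 21 mg/L as CaCO₃ × 212,338 L = 4459 g as CaCO₃.
(b) Moles of Ca²⁺ (1 mol Ca²⁺ ≡ 1 mol CaCO₃): 4459 / 100.1 g/mol = 44.55 mol.
(b) Mass of CaCl₂·2H₂O: 44.55 × 147 = 6548 g.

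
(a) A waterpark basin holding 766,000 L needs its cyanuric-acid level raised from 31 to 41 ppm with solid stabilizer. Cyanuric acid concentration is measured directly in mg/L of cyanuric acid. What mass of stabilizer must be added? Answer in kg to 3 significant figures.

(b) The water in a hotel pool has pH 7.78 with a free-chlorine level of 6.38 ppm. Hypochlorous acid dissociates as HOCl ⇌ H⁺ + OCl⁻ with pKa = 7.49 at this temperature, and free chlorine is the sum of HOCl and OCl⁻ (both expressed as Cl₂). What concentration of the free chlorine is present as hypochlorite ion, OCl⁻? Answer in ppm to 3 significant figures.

(a) CYA to add: (41 − 31) = 10 mg/L × 766,000 L = 7660 g cyanuric acid.

(b) [OCl⁻]/[HOCl] = 10^(pH − pKa) = 10^(7.78 − 7.49) = 10^0.29 = 1.95.
(b) Fraction as HOCl = 1 / (1 + 1.95) = 0.339.
(b) OCl⁻ = (1 − 0.339) × 6.38 ppm = 4.217 ppm.

(a) 7.66 kg; (b) 4.22 ppm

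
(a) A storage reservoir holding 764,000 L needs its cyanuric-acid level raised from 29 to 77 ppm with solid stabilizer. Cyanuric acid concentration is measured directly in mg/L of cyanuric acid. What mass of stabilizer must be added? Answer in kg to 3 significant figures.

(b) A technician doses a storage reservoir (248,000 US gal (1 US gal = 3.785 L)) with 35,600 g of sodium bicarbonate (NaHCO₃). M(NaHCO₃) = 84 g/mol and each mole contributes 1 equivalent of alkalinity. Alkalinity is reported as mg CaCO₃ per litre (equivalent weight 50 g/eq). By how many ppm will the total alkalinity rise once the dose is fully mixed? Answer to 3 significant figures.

(a) 36.7 kg; (b) 22.6 ppm

(a) CYA to add: (77 − 29) = 48 mg/L × 764,000 L = 36,670 g cyanuric acid.

(b) Volume: 248,000 US gal × 3.785 L/gal = 938,680 L.
(b) Moles of NaHCO₃: 35,600 g ÷ 84 g/mol = 423.8 mol → 423.8 eq of alkalinity.
(b) As CaCO₃: 423.8 eq × 50 g/eq = 21,190 g.
(b) Rise: 21,190 g / 938,680 L × 1000 = 22.57 mg/L.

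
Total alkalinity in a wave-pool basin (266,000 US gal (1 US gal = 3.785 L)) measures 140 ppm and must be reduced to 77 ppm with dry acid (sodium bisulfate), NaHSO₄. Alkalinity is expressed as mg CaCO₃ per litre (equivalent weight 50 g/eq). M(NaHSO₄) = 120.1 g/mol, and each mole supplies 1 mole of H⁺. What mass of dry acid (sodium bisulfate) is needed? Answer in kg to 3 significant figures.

152 kg

Volume: 266,000 US gal × 3.785 L/gal = 1,006,810 L.
Alkalinity to neutralize: (140 − 77) = 63 mg/L as CaCO₃ × 1,006,810 L = 63,430 g as CaCO₃.
Equivalents of H⁺ required: 63,430 ÷ 50 g/eq = 1269 eq = 1269 mol NaHSO₄.
Mass of NaHSO₄: 1269 × 120.1 = 152,400 g.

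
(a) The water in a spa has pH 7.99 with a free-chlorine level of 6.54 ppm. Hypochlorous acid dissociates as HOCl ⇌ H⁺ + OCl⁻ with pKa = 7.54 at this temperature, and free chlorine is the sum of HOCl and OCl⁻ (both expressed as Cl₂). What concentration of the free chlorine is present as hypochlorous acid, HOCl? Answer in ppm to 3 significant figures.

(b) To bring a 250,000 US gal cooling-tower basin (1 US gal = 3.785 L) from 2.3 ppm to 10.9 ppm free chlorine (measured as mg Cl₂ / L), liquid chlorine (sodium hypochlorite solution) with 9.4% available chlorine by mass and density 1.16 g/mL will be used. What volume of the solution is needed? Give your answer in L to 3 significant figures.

(a) 1.71 ppm; (b) 74.6 L

(a) [OCl⁻]/[HOCl] = 10^(pH − pKa) = 10^(7.99 − 7.54) = 10^0.45 = 2.818.
(a) Fraction as HOCl = 1 / (1 + 2.818) = 0.2619.
(a) HOCl = 0.2619 × 6.54 ppm = 1.713 ppm.

(b) Volume: 250,000 US gal × 3.785 L/gal = 946,250 L.
(b) Chlorine deficit: 10.9 − 2.3 = 8.6 ppm = 8.6 mg/L as Cl₂.
(b) Cl₂ equivalent needed: 8.6 mg/L × 946,250 L = 8,138,000 mg = 8138 g.
(b) Product at 9.4% available chlorine: 8138 / 0.094 = 86,570 g.
(b) Volume at density 1.16 g/mL: 86,570 g ÷ 1.16 g/mL = 74,630 mL.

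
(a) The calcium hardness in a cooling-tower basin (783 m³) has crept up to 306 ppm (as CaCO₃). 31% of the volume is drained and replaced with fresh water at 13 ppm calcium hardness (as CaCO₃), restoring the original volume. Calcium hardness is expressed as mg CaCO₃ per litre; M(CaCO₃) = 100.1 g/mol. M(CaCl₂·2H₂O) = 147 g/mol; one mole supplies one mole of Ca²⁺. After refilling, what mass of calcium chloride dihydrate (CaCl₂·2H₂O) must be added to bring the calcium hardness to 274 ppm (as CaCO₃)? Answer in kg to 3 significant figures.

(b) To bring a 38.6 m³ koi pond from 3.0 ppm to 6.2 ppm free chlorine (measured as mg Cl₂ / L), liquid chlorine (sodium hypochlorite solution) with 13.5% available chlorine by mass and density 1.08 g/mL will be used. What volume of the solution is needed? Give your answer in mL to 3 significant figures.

(a) 67.6 kg; (b) 847 mL

(a) Volume: 783 m³ = 783,000 L.
(a) After draining 31% and refilling: 306 × 0.69 + 13 × 0.31 = 215.17 ppm.
(a) Deficit to target: 274 − 215.17 = 58.83 mg/L.
(a) As CaCO₃: 58.83 mg/L × 783,000 L = 46,060 g; ÷ 100.1 = 460.2 mol Ca²⁺.
(a) Mass: 460.2 × 147 = 67,650 g.

(b) Volume: 38.6 m³ = 38,600 L.
(b) Chlorine deficit: 6.2 − 3.0 = 3.2 ppm = 3.2 mg/L as Cl₂.
(b) Cl₂ equivalent needed: 3.2 mg/L × 38,600 L = 123,500 mg = 123.5 g.
(b) Product at 13.5% available chlorine: 123.5 / 0.135 = 915 g.
(b) Volume at density 1.08 g/mL: 915 g ÷ 1.08 g/mL = 847.2 mL.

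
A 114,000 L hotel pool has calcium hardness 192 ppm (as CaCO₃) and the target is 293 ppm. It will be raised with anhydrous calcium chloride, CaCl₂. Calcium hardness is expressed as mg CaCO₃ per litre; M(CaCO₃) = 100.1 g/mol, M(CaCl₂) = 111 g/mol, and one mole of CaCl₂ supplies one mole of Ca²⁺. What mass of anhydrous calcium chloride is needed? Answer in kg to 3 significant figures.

12.8 kg

Hardness to add: (293 − 192) = 101 mg/L as CaCO₃ × 114,000 L = 11,510 g as CaCO₃.
Moles of Ca²⁺ (1 mol Ca²⁺ ≡ 1 mol CaCO₃): 11,510 / 100.1 g/mol = 115 mol.
Mass of CaCl₂: 115 × 111 = 12,770 g.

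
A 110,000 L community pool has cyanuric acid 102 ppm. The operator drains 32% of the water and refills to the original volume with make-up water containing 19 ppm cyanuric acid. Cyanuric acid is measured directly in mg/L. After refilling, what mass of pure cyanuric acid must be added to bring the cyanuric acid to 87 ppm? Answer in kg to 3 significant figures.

After draining 32% and refilling: 102 × 0.68 + 19 × 0.32 = 75.44 ppm.
Deficit to target: 87 − 75.44 = 11.56 mg/L.
Mass: 11.56 mg/L × 110,000 L = 1272 g cyanuric acid.

1.27 kg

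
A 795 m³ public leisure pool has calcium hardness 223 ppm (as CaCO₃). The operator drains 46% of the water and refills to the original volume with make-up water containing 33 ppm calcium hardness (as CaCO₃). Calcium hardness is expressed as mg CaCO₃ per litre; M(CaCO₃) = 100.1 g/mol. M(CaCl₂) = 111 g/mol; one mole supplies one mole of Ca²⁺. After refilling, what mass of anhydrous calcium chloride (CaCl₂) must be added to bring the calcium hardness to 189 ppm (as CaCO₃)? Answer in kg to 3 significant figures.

Volume: 795 m³ = 795,000 L.
After draining 46% and refilling: 223 × 0.54 + 33 × 0.46 = 135.6 ppm.
Deficit to target: 189 − 135.6 = 53.4 mg/L.
As CaCO₃: 53.4 mg/L × 795,000 L = 42,450 g; ÷ 100.1 = 424.1 mol Ca²⁺.
Mass: 424.1 × 111 = 47,080 g.

47.1 kg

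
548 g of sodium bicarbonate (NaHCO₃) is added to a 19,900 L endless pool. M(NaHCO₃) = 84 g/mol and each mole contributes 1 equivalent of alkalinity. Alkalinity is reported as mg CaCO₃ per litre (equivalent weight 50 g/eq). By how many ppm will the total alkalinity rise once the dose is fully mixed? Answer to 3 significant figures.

16.4 ppm

Moles of NaHCO₃: 548 g ÷ 84 g/mol = 6.524 mol → 6.524 eq of alkalinity.
As CaCO₃: 6.524 eq × 50 g/eq = 326.2 g.
Rise: 326.2 g / 19,900 L × 1000 = 16.39 mg/L.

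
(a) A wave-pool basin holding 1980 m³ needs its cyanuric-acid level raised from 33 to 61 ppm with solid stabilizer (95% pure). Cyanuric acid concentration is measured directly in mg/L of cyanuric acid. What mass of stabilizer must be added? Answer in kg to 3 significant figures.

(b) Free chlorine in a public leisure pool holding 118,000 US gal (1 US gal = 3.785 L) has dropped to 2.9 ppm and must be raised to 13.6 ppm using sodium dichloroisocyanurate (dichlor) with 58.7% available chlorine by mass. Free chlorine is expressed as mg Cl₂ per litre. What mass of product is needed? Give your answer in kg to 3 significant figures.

(a) 58.4 kg; (b) 8.14 kg

(a) Volume: 1980 m³ = 1,980,000 L.
(a) CYA to add: (61 − 33) = 28 mg/L × 1,980,000 L = 55,440 g cyanuric acid.
(a) At 95% purity: 55,440 / 0.95 = 58,360 g product.

(b) Volume: 118,000 US gal × 3.785 L/gal = 446,630 L.
(b) Chlorine deficit: 13.6 − 2.9 = 10.7 ppm = 10.7 mg/L as Cl₂.
(b) Cl₂ equivalent needed: 10.7 mg/L × 446,630 L = 4,779,000 mg = 4779 g.
(b) Product at 58.7% available chlorine: 4779 / 0.587 = 8141 g.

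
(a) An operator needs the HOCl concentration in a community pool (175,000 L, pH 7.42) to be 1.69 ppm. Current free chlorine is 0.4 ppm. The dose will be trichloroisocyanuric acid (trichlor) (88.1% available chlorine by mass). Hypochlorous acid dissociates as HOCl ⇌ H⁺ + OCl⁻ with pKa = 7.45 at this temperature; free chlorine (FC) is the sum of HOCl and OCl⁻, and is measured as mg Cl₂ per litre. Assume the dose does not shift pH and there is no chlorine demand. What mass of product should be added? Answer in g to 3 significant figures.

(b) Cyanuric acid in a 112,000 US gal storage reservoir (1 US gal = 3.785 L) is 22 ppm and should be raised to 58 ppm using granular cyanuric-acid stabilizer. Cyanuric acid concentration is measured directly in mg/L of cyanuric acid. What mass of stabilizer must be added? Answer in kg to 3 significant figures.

(a) [OCl⁻]/[HOCl] = 10^(pH − pKa) = 10^(7.42 − 7.45) = 0.9333; fraction as HOCl = 1/(1 + 0.9333) = 0.5173.
(a) Free chlorine required for 1.69 ppm HOCl: 1.69 / 0.5173 = 3.267 ppm.
(a) FC to add: 3.267 − 0.4 = 2.867 mg/L as Cl₂.
(a) Cl₂ equivalent: 2.867 mg/L × 175,000 L = 501.8 g.
(a) Product at 88.1% available Cl: 501.8 / 0.881 = 569.5 g.

(b) Volume: 112,000 US gal × 3.785 L/gal = 423,920 L.
(b) CYA to add: (58 − 22) = 36 mg/L × 423,920 L = 15,260 g cyanuric acid.

(a) 570 g; (b) 15.3 kg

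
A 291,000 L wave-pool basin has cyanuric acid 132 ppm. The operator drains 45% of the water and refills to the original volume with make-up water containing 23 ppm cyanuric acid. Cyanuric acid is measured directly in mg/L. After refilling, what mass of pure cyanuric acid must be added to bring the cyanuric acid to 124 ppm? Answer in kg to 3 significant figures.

11.9 kg

After draining 45% and refilling: 132 × 0.55 + 23 × 0.45 = 82.95 ppm.
Deficit to target: 124 − 82.95 = 41.05 mg/L.
Mass: 41.05 mg/L × 291,000 L = 11,950 g cyanuric acid.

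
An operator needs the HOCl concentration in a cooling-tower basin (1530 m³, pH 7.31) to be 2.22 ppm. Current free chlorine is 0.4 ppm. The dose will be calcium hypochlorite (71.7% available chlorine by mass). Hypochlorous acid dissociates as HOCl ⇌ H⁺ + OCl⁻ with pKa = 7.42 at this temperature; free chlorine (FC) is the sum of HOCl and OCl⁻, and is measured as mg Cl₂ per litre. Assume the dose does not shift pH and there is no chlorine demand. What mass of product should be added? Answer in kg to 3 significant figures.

Volume: 1530 m³ = 1,530,000 L.
[OCl⁻]/[HOCl] = 10^(pH − pKa) = 10^(7.31 − 7.42) = 0.7762; fraction as HOCl = 1/(1 + 0.7762) = 0.563.
Free chlorine required for 2.22 ppm HOCl: 2.22 / 0.563 = 3.943 ppm.
FC to add: 3.943 − 0.4 = 3.543 mg/L as Cl₂.
Cl₂ equivalent: 3.543 mg/L × 1,530,000 L = 5421 g.
Product at 71.7% available Cl: 5421 / 0.717 = 7561 g.

7.56 kg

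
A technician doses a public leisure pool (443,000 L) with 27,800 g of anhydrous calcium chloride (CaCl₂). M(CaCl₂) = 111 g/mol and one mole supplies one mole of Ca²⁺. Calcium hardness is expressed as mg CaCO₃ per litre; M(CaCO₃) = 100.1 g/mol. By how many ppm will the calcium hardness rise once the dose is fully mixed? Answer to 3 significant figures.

Moles of Ca²⁺: 27,800 g ÷ 111 g/mol = 250.5 mol.
As CaCO₃: 250.5 mol × 100.1 g/mol = 25,070 g.
Rise: 25,070 g / 443,000 L × 1000 = 56.59 mg/L.

56.6 ppm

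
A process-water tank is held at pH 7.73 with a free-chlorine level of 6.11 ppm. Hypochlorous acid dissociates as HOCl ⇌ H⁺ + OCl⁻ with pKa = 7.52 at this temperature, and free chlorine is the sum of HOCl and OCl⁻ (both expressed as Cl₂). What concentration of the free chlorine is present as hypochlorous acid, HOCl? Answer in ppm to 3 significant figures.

[OCl⁻]/[HOCl] = 10^(pH − pKa) = 10^(7.73 − 7.52) = 10^0.21 = 1.622.
Fraction as HOCl = 1 / (1 + 1.622) = 0.3814.
HOCl = 0.3814 × 6.11 ppm = 2.33 ppm.

2.33 ppm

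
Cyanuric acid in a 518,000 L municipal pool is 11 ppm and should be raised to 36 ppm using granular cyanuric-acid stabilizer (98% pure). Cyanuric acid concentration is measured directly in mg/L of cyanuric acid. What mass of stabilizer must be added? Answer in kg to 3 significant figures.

13.2 kg

CYA to add: (36 − 11) = 25 mg/L × 518,000 L = 12,950 g cyanuric acid.
At 98% purity: 12,950 / 0.98 = 13,210 g product.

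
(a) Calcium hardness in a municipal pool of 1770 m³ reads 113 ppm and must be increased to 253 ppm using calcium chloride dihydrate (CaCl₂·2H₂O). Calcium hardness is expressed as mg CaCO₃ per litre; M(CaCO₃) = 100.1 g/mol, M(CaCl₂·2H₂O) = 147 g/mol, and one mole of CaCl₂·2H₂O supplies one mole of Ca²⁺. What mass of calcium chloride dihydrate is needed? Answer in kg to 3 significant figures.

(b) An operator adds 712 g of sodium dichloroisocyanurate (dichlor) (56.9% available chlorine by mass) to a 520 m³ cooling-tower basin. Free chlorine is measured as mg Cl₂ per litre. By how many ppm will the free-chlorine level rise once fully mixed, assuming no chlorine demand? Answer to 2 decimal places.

(a) Volume: 1770 m³ = 1,770,000 L.
(a) Hardness to add: (253 − 113) = 140 mg/L as CaCO₃ × 1,770,000 L = 247,800 g as CaCO₃.
(a) Moles of Ca²⁺ (1 mol Ca²⁺ ≡ 1 mol CaCO₃): 247,800 / 100.1 g/mol = 2476 mol.
(a) Mass of CaCl₂·2H₂O: 2476 × 147 = 363,900 g.

(b) Volume: 520 m³ = 520,000 L.
(b) Available chlorine delivered: 712 g × 0.569 = 405.1 g as Cl₂.
(b) Concentration rise: 405.1 g / 520,000 L = 0.7791 mg/L = 0.78 ppm.

(a) 364 kg; (b) 0.78 ppm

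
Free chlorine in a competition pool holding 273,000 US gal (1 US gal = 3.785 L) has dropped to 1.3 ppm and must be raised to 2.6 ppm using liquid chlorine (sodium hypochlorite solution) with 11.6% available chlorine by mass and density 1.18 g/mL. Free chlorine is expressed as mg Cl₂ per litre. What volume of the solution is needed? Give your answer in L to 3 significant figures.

Volume: 273,000 US gal × 3.785 L/gal = 1,033,305 L.
Chlorine deficit: 2.6 − 1.3 = 1.3 ppm = 1.3 mg/L as Cl₂.
Cl₂ equivalent needed: 1.3 mg/L × 1,033,305 L = 1,343,000 mg = 1343 g.
Product at 11.6% available chlorine: 1343 / 0.116 = 11,580 g.
Volume at density 1.18 g/mL: 11,580 g ÷ 1.18 g/mL = 9814 mL.

9.81 L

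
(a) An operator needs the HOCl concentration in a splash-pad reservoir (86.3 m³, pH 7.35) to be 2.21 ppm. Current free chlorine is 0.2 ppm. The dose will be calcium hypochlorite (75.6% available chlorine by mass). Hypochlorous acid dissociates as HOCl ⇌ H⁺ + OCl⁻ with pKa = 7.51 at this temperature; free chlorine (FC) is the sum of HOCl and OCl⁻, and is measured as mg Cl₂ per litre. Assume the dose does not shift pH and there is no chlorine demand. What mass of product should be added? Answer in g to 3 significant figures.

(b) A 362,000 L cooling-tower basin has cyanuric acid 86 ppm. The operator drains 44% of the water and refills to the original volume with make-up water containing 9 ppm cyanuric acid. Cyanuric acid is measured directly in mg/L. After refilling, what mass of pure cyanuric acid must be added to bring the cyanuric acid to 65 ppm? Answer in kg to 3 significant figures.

(a) Volume: 86.3 m³ = 86,300 L.
(a) [OCl⁻]/[HOCl] = 10^(pH − pKa) = 10^(7.35 − 7.51) = 0.6918; fraction as HOCl = 1/(1 + 0.6918) = 0.5911.
(a) Free chlorine required for 2.21 ppm HOCl: 2.21 / 0.5911 = 3.739 ppm.
(a) FC to add: 3.739 − 0.2 = 3.539 mg/L as Cl₂.
(a) Cl₂ equivalent: 3.539 mg/L × 86,300 L = 305.4 g.
(a) Product at 75.6% available Cl: 305.4 / 0.756 = 404 g.

(b) After draining 44% and refilling: 86 × 0.56 + 9 × 0.44 = 52.12 ppm.
(b) Deficit to target: 65 − 52.12 = 12.88 mg/L.
(b) Mass: 12.88 mg/L × 362,000 L = 4663 g cyanuric acid.

(a) 404 g; (b) 4.66 kg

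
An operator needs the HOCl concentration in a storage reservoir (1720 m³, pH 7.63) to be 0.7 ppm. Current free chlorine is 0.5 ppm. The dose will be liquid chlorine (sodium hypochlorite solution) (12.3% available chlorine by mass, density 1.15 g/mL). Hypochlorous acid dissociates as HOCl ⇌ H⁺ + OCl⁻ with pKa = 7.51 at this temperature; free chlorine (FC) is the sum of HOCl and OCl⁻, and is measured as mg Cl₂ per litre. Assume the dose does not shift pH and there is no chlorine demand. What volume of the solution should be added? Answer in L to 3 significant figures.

Volume: 1720 m³ = 1,720,000 L.
[OCl⁻]/[HOCl] = 10^(pH − pKa) = 10^(7.63 − 7.51) = 1.318; fraction as HOCl = 1/(1 + 1.318) = 0.4314.
Free chlorine required for 0.7 ppm HOCl: 0.7 / 0.4314 = 1.623 ppm.
FC to add: 1.623 − 0.5 = 1.123 mg/L as Cl₂.
Cl₂ equivalent: 1.123 mg/L × 1,720,000 L = 1931 g.
Product at 12.3% available Cl: 1931 / 0.123 = 15,700 g.
Volume: 15,700 g ÷ 1.15 g/mL = 13,650 mL.

13.7 L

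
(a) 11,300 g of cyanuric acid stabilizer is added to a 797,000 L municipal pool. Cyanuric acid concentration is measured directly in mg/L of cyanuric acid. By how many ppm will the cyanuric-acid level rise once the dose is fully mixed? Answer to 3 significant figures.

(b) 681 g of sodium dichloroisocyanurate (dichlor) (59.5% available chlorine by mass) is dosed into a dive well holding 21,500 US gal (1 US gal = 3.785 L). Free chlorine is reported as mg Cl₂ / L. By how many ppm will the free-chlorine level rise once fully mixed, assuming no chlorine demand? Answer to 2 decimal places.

(a) 14.2 ppm; (b) 4.98 ppm

(a) Rise: 11,300 g / 797,000 L × 1000 = 14.18 mg/L.

(b) Volume: 21,500 US gal × 3.785 L/gal = 81,378 L.
(b) Available chlorine delivered: 681 g × 0.595 = 405.2 g as Cl₂.
(b) Concentration rise: 405.2 g / 81,378 L = 4.979 mg/L = 4.98 ppm.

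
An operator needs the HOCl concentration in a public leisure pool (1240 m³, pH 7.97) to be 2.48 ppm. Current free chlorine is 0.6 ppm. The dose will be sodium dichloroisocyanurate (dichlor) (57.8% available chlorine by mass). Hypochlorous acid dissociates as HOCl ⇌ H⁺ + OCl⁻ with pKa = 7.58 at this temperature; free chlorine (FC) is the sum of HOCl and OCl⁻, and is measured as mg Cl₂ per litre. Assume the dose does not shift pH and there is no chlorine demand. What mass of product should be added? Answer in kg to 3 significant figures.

Volume: 1240 m³ = 1,240,000 L.
[OCl⁻]/[HOCl] = 10^(pH − pKa) = 10^(7.97 − 7.58) = 2.455; fraction as HOCl = 1/(1 + 2.455) = 0.2895.
Free chlorine required for 2.48 ppm HOCl: 2.48 / 0.2895 = 8.568 ppm.
FC to add: 8.568 − 0.6 = 7.968 mg/L as Cl₂.
Cl₂ equivalent: 7.968 mg/L × 1,240,000 L = 9880 g.
Product at 57.8% available Cl: 9880 / 0.578 = 17,090 g.

17.1 kg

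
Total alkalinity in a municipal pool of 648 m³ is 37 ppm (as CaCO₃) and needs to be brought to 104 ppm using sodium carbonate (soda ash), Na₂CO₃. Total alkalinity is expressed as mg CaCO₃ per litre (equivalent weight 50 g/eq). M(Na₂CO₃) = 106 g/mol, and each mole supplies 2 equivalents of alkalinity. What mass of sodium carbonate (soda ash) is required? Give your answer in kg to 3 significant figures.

Volume: 648 m³ = 648,000 L.
Alkalinity to add: (104 − 37) = 67 mg/L as CaCO₃ × 648,000 L = 43,420 g as CaCO₃.
Equivalents: 43,420 g ÷ 50 g/eq = 868.3 eq.
Each mole of Na₂CO₃ supplies 2 eq, so 868.3 / 2 = 434.2 mol.
Mass: 434.2 mol × 106 g/mol = 46,020 g.

46.0 kg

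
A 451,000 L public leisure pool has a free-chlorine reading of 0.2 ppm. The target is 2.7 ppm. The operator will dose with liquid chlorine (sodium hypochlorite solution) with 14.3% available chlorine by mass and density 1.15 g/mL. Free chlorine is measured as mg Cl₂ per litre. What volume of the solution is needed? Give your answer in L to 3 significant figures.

6.86 L

Chlorine deficit: 2.7 − 0.2 = 2.5 ppm = 2.5 mg/L as Cl₂.
Cl₂ equivalent needed: 2.5 mg/L × 451,000 L = 1,128,000 mg = 1128 g.
Product at 14.3% available chlorine: 1128 / 0.143 = 7885 g.
Volume at density 1.15 g/mL: 7885 g ÷ 1.15 g/mL = 6856 mL.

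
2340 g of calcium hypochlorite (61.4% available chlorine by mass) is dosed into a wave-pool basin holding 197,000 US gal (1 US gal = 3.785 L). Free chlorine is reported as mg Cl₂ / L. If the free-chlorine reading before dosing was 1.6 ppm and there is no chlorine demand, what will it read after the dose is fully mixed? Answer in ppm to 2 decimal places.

Volume: 197,000 US gal × 3.785 L/gal = 745,645 L.
Available chlorine delivered: 2340 g × 0.614 = 1437 g as Cl₂.
Concentration rise: 1437 g / 745,645 L = 1.927 mg/L = 1.93 ppm.
Final FC: 1.6 + 1.93 = 3.53 ppm.

3.53 ppm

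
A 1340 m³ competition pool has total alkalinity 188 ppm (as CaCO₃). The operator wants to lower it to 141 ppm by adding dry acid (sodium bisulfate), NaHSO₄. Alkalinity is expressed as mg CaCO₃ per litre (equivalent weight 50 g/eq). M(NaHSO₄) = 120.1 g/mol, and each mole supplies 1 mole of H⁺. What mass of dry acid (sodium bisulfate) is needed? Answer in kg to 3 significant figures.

Volume: 1340 m³ = 1,340,000 L.
Alkalinity to neutralize: (188 − 141) = 47 mg/L as CaCO₃ × 1,340,000 L = 62,980 g as CaCO₃.
Equivalents of H⁺ required: 62,980 ÷ 50 g/eq = 1260 eq = 1260 mol NaHSO₄.
Mass of NaHSO₄: 1260 × 120.1 = 151,300 g.

151 kg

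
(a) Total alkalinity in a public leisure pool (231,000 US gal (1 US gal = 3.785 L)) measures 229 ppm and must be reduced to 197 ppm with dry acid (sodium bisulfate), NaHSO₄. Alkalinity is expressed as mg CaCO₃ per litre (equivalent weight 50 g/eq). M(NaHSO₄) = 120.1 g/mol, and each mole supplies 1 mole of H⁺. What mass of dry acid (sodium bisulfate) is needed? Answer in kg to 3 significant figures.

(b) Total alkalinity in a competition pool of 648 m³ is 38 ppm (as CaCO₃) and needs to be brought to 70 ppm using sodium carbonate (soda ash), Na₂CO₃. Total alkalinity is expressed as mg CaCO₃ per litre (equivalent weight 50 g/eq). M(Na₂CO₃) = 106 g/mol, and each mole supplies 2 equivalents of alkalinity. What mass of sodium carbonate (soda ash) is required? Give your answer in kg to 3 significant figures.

(a) Volume: 231,000 US gal × 3.785 L/gal = 874,335 L.
(a) Alkalinity to neutralize: (229 − 197) = 32 mg/L as CaCO₃ × 874,335 L = 27,980 g as CaCO₃.
(a) Equivalents of H⁺ required: 27,980 ÷ 50 g/eq = 559.6 eq = 559.6 mol NaHSO₄.
(a) Mass of NaHSO₄: 559.6 × 120.1 = 67,200 g.

(b) Volume: 648 m³ = 648,000 L.
(b) Alkalinity to add: (70 − 38) = 32 mg/L as CaCO₃ × 648,000 L = 20,740 g as CaCO₃.
(b) Equivalents: 20,740 g ÷ 50 g/eq = 414.7 eq.
(b) Each mole of Na₂CO₃ supplies 2 eq, so 414.7 / 2 = 207.4 mol.
(b) Mass: 207.4 mol × 106 g/mol = 21,980 g.

(a) 67.2 kg; (b) 22.0 kg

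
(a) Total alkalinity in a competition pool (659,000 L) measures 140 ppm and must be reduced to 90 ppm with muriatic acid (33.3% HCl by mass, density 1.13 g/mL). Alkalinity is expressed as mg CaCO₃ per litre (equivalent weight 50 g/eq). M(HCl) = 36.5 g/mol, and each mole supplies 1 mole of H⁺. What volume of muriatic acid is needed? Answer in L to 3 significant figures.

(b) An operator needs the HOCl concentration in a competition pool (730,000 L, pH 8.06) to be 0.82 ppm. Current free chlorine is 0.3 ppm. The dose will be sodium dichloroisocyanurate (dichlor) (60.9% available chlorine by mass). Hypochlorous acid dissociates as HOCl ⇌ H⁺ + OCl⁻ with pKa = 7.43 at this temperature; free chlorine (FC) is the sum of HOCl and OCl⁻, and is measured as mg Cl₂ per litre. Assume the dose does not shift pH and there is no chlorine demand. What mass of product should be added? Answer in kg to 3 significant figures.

(a) Alkalinity to neutralize: (140 − 90) = 50 mg/L as CaCO₃ × 659,000 L = 32,950 g as CaCO₃.
(a) Equivalents of H⁺ required: 32,950 ÷ 50 g/eq = 659 eq = 659 mol HCl.
(a) Mass of HCl: 659 × 36.5 = 24,050 g.
(a) Mass of 33.3% solution: 24,050 / 0.333 = 72,230 g.
(a) Volume: 72,230 g ÷ 1.13 g/mL = 63,920 mL.

(b) [OCl⁻]/[HOCl] = 10^(pH − pKa) = 10^(8.06 − 7.43) = 4.266; fraction as HOCl = 1/(1 + 4.266) = 0.1899.
(b) Free chlorine required for 0.82 ppm HOCl: 0.82 / 0.1899 = 4.318 ppm.
(b) FC to add: 4.318 − 0.3 = 4.018 mg/L as Cl₂.
(b) Cl₂ equivalent: 4.018 mg/L × 730,000 L = 2933 g.
(b) Product at 60.9% available Cl: 2933 / 0.609 = 4816 g.

(a) 63.9 L; (b) 4.82 kg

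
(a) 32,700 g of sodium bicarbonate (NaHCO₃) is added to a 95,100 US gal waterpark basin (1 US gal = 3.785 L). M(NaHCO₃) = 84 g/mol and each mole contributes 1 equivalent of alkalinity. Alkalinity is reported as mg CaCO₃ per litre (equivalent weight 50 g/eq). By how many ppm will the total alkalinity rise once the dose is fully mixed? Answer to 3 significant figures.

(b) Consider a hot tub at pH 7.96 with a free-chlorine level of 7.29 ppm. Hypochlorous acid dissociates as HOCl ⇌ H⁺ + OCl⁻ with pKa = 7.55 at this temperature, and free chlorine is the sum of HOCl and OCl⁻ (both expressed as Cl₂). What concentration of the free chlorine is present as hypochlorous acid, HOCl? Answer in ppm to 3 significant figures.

(a) 54.1 ppm; (b) 2.04 ppm

(a) Volume: 95,100 US gal × 3.785 L/gal = 359,954 L.
(a) Moles of NaHCO₃: 32,700 g ÷ 84 g/mol = 389.3 mol → 389.3 eq of alkalinity.
(a) As CaCO₃: 389.3 eq × 50 g/eq = 19,460 g.
(a) Rise: 19,460 g / 359,954 L × 1000 = 54.07 mg/L.

(b) [OCl⁻]/[HOCl] = 10^(pH − pKa) = 10^(7.96 − 7.55) = 10^0.41 = 2.57.
(b) Fraction as HOCl = 1 / (1 + 2.57) = 0.2801.
(b) HOCl = 0.2801 × 7.29 ppm = 2.042 ppm.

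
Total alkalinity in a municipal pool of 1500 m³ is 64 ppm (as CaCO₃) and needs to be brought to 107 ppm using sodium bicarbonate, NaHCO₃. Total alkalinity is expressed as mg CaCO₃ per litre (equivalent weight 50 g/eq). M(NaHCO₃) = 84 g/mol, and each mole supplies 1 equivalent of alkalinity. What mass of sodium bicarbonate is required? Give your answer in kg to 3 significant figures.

Volume: 1500 m³ = 1,500,000 L.
Alkalinity to add: (107 − 64) = 43 mg/L as CaCO₃ × 1,500,000 L = 64,500 g as CaCO₃.
Equivalents: 64,500 g ÷ 50 g/eq = 1290 eq.
NaHCO₃ supplies 1 eq per mole → 1290 mol.
Mass: 1290 mol × 84 g/mol = 108,400 g.

108 kg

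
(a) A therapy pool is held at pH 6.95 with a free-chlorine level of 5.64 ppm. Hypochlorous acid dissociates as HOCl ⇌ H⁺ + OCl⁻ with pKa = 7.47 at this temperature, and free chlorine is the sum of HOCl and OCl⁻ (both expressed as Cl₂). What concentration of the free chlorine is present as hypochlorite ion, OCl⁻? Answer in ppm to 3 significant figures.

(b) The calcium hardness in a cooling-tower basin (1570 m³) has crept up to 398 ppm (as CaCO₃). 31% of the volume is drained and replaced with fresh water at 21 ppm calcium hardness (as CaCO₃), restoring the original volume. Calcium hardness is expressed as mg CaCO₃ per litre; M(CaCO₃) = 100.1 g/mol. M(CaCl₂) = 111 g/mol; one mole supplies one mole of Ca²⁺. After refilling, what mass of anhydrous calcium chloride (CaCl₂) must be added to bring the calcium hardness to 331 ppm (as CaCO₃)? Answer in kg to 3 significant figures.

(a) 1.31 ppm; (b) 86.8 kg

(a) [OCl⁻]/[HOCl] = 10^(pH − pKa) = 10^(6.95 − 7.47) = 10^-0.52 = 0.302.
(a) Fraction as HOCl = 1 / (1 + 0.302) = 0.7681.
(a) OCl⁻ = (1 − 0.7681) × 5.64 ppm = 1.308 ppm.

(b) Volume: 1570 m³ = 1,570,000 L.
(b) After draining 31% and refilling: 398 × 0.69 + 21 × 0.31 = 281.13 ppm.
(b) Deficit to target: 331 − 281.13 = 49.87 mg/L.
(b) As CaCO₃: 49.87 mg/L × 1,570,000 L = 78,300 g; ÷ 100.1 = 782.2 mol Ca²⁺.
(b) Mass: 782.2 × 111 = 86,820 g.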